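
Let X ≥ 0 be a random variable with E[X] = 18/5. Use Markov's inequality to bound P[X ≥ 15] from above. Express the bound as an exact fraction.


μ = E[X] = 18/5, a = 15.
Markov: P[X ≥ 15] ≤ μ/a = (18/5)/15 = 6/25.
Numerically: ≈ 0.2400.
(Since a = 15 > μ = 3.6000, the bound 6/25 is < 1 and informative.)

P[X ≥ 15] ≤ 6/25 ≈ 0.2400.


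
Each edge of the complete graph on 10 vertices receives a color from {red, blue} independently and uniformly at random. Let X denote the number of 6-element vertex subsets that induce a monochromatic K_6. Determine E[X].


Let X = Σ_S X_S over the C(10, 6) = 210 subsets S of size 6, where X_S = 1 if the K_6 on S is monochromatic.
For a fixed S, the K_6 on S has C(6, 2) = 15 edges. P[all 15 edges red] = (1/2)^15, and likewise for blue, so P[monochromatic] = 2·(1/2)^15 = 2^{1 − 15} = 1/16384.
By linearity: E[X] = C(10, 6) · 2^{1 − 15} = 210 · 1/16384 = 105/8192.
Numerically: E[X] ≈ 0.013.

E[X] = C(10,6)·2^(1−C(6,2)) = 105/8192 ≈ 0.013.


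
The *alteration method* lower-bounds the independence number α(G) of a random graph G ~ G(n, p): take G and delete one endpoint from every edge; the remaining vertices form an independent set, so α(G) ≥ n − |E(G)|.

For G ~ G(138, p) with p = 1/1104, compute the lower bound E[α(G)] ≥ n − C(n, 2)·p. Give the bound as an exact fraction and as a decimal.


E[|E(G)|] = C(138, 2)·p = 9453 · (1/1104) = 137/16.
E[α(G)] ≥ n − E[|E(G)|] = 138 − 137/16 = 2071/16.
Numerically: ≈ 129.437500.
(This is only a lower bound; the true E[α(G)] may be larger.)

E[α(G)] ≥ 2071/16 ≈ 129.437500.


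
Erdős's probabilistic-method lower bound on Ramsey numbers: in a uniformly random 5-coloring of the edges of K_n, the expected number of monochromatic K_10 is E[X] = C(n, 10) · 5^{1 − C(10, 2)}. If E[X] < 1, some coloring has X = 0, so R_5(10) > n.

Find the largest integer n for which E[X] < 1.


We need C(n, 10) · 5^{1 − 45} < 1, i.e. C(n, 10) < 5^{45 − 1} = 5684341886080801486968994140625.
Check values of n near the boundary:
  n = 5386: C(5386, 10) = 5613966214234562222231428510561; 5613966214234562222231428510561 < 5684341886080801486968994140625? YES
  n = 5387: C(5387, 10) = 5624406917627224603154306376491; 5624406917627224603154306376491 < 5684341886080801486968994140625? YES
  n = 5388: C(5388, 10) = 5634865093375880654852250419586; 5634865093375880654852250419586 < 5684341886080801486968994140625? YES
  n = 5389: C(5389, 10) = 5645340767466558997768874792926; 5645340767466558997768874792926 < 5684341886080801486968994140625? YES
  n = 5390: C(5390, 10) = 5655833965919099070255434039753; 5655833965919099070255434039753 < 5684341886080801486968994140625? YES
  n = 5391: C(5391, 10) = 5666344714787188828795213697883; 5666344714787188828795213697883 < 5684341886080801486968994140625? YES
  n = 5392: C(5392, 10) = 5676873040158402483252283957448; 5676873040158402483252283957448 < 5684341886080801486968994140625? YES
  n = 5393: C(5393, 10) = 5687418968154238267170642278008; 5687418968154238267170642278008 < 5684341886080801486968994140625? NO
  n = 5394: C(5394, 10) = 5697982524930156243149785372878; 5697982524930156243149785372878 < 5684341886080801486968994140625? NO
The largest n with C(n, 10) < 5684341886080801486968994140625 is n = 5392 (where E[X] = 5676873040158402483252283957448/5684341886080801486968994140625 ≈ 0.9987). Hence R_5(10) > 5392, i.e. R_5(10) ≥ 5393.

Largest n = 5392; hence R_5(10) > 5392.


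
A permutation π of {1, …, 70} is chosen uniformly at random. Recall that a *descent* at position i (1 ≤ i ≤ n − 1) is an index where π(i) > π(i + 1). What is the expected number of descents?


Write X = Σ X_I over i = 1, …, 69, with X_I the indicator of one descent.
There are 69 indicators.
For each fixed i, the pair (π(i), π(i+1)) is a uniformly random ordered pair of distinct values from {1, …, 70}; by symmetry P[π(i) > π(i+1)] = 1/2.
By linearity: E[X] = 69 · (1/2) = (70 − 1) · (1/2) = 69/2 ≈ 34.500000.

E[X] = 69/2 = 34.500000.


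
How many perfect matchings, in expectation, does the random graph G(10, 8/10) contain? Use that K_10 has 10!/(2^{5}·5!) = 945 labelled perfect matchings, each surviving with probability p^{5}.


K_10 has 10!/(2^{5}·5!) = 945 labelled perfect matchings.
For each such perfect matching H, let X_H = 1 if all 5 edges of H are present in G. Then P[X_H = 1] = p^{5} = (4/5)^{5} = 1024/3125.
By linearity: E[X] = Σ_H E[X_H] = 945 · p^{5} = 945 · 1024/3125 = 193536/625.
Numerically: E[X] ≈ 309.66.

E[X] = 945 · (4/5)^{5} = 193536/625 ≈ 309.66.


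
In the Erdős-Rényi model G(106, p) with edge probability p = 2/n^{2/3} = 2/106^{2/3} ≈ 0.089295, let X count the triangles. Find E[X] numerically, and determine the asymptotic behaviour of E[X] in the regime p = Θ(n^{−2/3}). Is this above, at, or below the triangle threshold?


Number of potential triangles: C(106, 3) = 192920.
Each occurs with probability p³ ≈ (0.089295)³ ≈ 7.1199715e-04.
By linearity: E[X] = C(106, 3)·p³ ≈ 192920 · 7.1199715e-04 ≈ 137.35849.
Since α = 2/3 < 1, p = c/n^{2/3} ≫ 1/n is above the triangle threshold p ~ 1/n. Asymptotically E[X] ~ (c³/6)·n^{3(1−α)} = (2³/6)·n^{1} → ∞; triangles are abundant w.h.p.

E[X] ≈ 137.35849; in regime p = Θ(1/n^{2/3}) E[X] diverges (above the triangle threshold p ~ 1/n).


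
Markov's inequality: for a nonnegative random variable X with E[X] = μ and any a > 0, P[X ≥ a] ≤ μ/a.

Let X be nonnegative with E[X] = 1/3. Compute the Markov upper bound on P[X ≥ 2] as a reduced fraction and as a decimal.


μ = E[X] = 1/3, a = 2.
Markov: P[X ≥ 2] ≤ μ/a = (1/3)/2 = 1/6.
Numerically: ≈ 0.167.
(Since a = 2 > μ = 0.333, the bound 1/6 is < 1 and informative.)

P[X ≥ 2] ≤ 1/6 ≈ 0.167.


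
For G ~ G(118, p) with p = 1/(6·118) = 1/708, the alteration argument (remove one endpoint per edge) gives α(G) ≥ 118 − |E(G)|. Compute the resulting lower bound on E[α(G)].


E[|E(G)|] = C(118, 2)·p = 6903 · (1/708) = 39/4.
E[α(G)] ≥ n − E[|E(G)|] = 118 − 39/4 = 433/4.
Numerically: ≈ 108.2500.
(This is only a lower bound; the true E[α(G)] may be larger.)

E[α(G)] ≥ 433/4 ≈ 108.2500.


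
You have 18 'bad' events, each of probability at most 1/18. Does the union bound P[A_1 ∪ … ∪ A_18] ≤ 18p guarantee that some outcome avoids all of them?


Union bound: P[∪_{i=1}^{18} A_i] ≤ Σ_i P[A_i] ≤ 18·p = 18·(1/18) = 1.
Numerically: 1 ≈ 1.00000.
Is 1 < 1? NO.
Since the bound 1 is ≥ 1, the union bound is uninformative here; it does NOT by itself certify existence.

18·p = 1 ≈ 1.00000; existence NOT certified by the union bound.


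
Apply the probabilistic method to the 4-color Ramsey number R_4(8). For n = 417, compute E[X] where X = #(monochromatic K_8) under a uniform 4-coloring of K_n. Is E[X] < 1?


E[X] = C(417, 8) · 4^{1 − 28} = 21194845068522060 · 4^{−27} = 21194845068522060/18014398509481984.
As a reduced fraction: E[X] = 5298711267130515/4503599627370496 ≈ 1.17655.
Is E[X] < 1? NO.
Since E[X] ≥ 1, the first-moment bound is inconclusive at n = 417; it does NOT by itself certify R_4(8) > 417.

E[X] = 5298711267130515/4503599627370496 ≈ 1.17655; E[X] ≥ 1; first-moment method inconclusive here.


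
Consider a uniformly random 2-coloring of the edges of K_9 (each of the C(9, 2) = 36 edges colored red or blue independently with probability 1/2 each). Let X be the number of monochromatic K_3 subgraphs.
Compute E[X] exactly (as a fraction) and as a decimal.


Let X = Σ_S X_S over the C(9, 3) = 84 subsets S of size 3, where X_S = 1 if the K_3 on S is monochromatic.
For a fixed S, the K_3 on S has C(3, 2) = 3 edges. P[all 3 edges red] = (1/2)^3, and likewise for blue, so P[monochromatic] = 2·(1/2)^3 = 2^{1 − 3} = 1/4.
By linearity: E[X] = C(9, 3) · 2^{1 − 3} = 84 · 1/4 = 21.
Numerically: E[X] ≈ 21.00000.

E[X] = C(9,3)·2^(1−C(3,2)) = 21 ≈ 21.00000.


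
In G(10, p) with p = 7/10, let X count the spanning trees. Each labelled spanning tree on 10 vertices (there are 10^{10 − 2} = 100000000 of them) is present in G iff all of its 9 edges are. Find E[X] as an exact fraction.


K_10 has 10^{10 − 2} = 100000000 labelled spanning trees.
For each such spanning tree H, let X_H = 1 if all 9 edges of H are present in G. Then P[X_H = 1] = p^{9} = (7/10)^{9} = 40353607/1000000000.
By linearity: E[X] = Σ_H E[X_H] = 100000000 · p^{9} = 100000000 · 40353607/1000000000 = 40353607/10.
Numerically: E[X] ≈ 4.0354e+06.

E[X] = 100000000 · (7/10)^{9} = 40353607/10 ≈ 4.0354e+06.


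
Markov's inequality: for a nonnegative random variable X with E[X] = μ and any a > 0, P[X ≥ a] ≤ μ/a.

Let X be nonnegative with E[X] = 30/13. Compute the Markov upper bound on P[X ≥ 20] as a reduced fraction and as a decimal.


μ = E[X] = 30/13, a = 20.
Markov: P[X ≥ 20] ≤ μ/a = (30/13)/20 = 3/26.
Numerically: ≈ 0.11538.
(Since a = 20 > μ = 2.30769, the bound 3/26 is < 1 and informative.)

P[X ≥ 20] ≤ 3/26 ≈ 0.11538.


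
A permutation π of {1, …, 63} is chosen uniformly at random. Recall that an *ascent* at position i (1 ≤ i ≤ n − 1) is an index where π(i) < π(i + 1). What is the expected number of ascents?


Write X = Σ X_I over i = 1, …, 62, with X_I the indicator of one ascent.
There are 62 indicators.
For each fixed i, the pair (π(i), π(i+1)) is a uniformly random ordered pair of distinct values from {1, …, 63}; by symmetry P[π(i) < π(i+1)] = 1/2.
By linearity: E[X] = 62 · (1/2) = (63 − 1) · (1/2) = 31 ≈ 31.00000.

E[X] = 31 = 31.00000.


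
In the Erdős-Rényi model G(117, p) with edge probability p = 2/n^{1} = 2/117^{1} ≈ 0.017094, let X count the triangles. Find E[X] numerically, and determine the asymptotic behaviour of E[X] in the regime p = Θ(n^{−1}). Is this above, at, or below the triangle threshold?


Number of potential triangles: C(117, 3) = 260130.
Each occurs with probability p³ ≈ (0.017094)³ ≈ 4.9949645e-06.
By linearity: E[X] = C(117, 3)·p³ ≈ 260130 · 4.9949645e-06 ≈ 1.29934.
Here α = 1, so p = 2/n is exactly at the triangle threshold p ~ 1/n. Asymptotically E[X] → c³/6 = 2³/6 = 4/3 ≈ 1.33333, a bounded constant. In this regime the triangle count is asymptotically Poisson(c³/6).

E[X] ≈ 1.29934; in regime p = Θ(1/n^{1}) E[X] stays bounded (at the triangle threshold p ~ 1/n).


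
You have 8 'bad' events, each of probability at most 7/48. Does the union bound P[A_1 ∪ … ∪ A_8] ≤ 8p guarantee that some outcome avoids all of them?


Union bound: P[∪_{i=1}^{8} A_i] ≤ Σ_i P[A_i] ≤ 8·p = 8·(7/48) = 7/6.
Numerically: 7/6 ≈ 1.1666667.
Is 7/6 < 1? NO.
Since the bound 7/6 is ≥ 1, the union bound is uninformative here; it does NOT by itself certify existence.

8·p = 7/6 ≈ 1.1666667; existence NOT certified by the union bound.


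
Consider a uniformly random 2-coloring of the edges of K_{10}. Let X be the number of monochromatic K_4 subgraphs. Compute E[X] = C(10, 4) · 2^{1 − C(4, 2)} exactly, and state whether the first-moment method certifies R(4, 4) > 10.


E[X] = C(10, 4) · 2^{1 − 6} = 210 · 2^{−5} = 210/32.
As a reduced fraction: E[X] = 105/16 ≈ 6.56250.
Is E[X] < 1? NO.
Since E[X] ≥ 1, the first-moment bound is inconclusive at n = 10; it does NOT by itself certify R(4, 4) > 10.

E[X] = 105/16 ≈ 6.56250; E[X] ≥ 1; first-moment method inconclusive here.


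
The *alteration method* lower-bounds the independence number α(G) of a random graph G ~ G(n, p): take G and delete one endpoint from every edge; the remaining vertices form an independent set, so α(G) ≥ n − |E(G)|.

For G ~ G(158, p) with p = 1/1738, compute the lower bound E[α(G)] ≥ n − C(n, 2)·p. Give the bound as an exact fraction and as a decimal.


E[|E(G)|] = C(158, 2)·p = 12403 · (1/1738) = 157/22.
E[α(G)] ≥ n − E[|E(G)|] = 158 − 157/22 = 3319/22.
Numerically: ≈ 150.86364.
(This is only a lower bound; the true E[α(G)] may be larger.)

E[α(G)] ≥ 3319/22 ≈ 150.86364.


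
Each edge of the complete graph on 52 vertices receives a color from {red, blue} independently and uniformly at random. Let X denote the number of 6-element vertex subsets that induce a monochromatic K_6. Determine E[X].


Let X = Σ_S X_S over the C(52, 6) = 20358520 subsets S of size 6, where X_S = 1 if the K_6 on S is monochromatic.
For a fixed S, the K_6 on S has C(6, 2) = 15 edges. P[all 15 edges red] = (1/2)^15, and likewise for blue, so P[monochromatic] = 2·(1/2)^15 = 2^{1 − 15} = 1/16384.
By linearity: E[X] = C(52, 6) · 2^{1 − 15} = 20358520 · 1/16384 = 2544815/2048.
Numerically: E[X] ≈ 1242.585449.

E[X] = C(52,6)·2^(1−C(6,2)) = 2544815/2048 ≈ 1242.585449.


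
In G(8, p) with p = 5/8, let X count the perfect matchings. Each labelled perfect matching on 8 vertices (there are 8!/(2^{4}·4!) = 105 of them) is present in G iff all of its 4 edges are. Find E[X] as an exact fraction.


K_8 has 8!/(2^{4}·4!) = 105 labelled perfect matchings.
For each such perfect matching H, let X_H = 1 if all 4 edges of H are present in G. Then P[X_H = 1] = p^{4} = (5/8)^{4} = 625/4096.
Summing the indicators: E[X] = Σ_H E[X_H] = 105 · p^{4} = 105 · 625/4096 = 65625/4096.
Numerically: E[X] ≈ 16.

E[X] = 105 · (5/8)^{4} = 65625/4096 ≈ 16.


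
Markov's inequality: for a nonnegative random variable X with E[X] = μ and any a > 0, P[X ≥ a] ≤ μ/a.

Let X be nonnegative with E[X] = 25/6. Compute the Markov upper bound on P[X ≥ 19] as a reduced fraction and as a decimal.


μ = E[X] = 25/6, a = 19.
Markov: P[X ≥ 19] ≤ μ/a = (25/6)/19 = 25/114.
Numerically: ≈ 0.219298.
(Since a = 19 > μ = 4.166667, the bound 25/114 is < 1 and informative.)

P[X ≥ 19] ≤ 25/114 ≈ 0.219298.


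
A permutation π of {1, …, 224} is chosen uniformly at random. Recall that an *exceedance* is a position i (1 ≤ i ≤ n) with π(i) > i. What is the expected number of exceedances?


Write X = Σ_{i=1}^{224} X_i, where X_i = 1_{π(i) > i}.
For each fixed i, π(i) is uniform over {1, …, 224} (marginal of a uniform permutation), so P[π(i) > i] = (n − i)/n. Summing: Σ_{i=1}^{224} (n − i)/n = (0 + 1 + … + 223)/224 = 224(224 − 1)/(2·224) = (224 − 1)/2.
Hence E[X] = Σ_{i=1}^{224} (224 − i)/224 = 223/2 ≈ 111.500.

E[X] = 223/2 = 111.500.


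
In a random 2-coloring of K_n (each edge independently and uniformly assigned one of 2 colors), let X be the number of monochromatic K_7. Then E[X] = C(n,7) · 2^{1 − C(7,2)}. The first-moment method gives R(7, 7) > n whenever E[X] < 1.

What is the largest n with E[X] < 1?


We need C(n, 7) · 2^{1 − 21} < 1, i.e. C(n, 7) < 2^{21 − 1} = 1048576.
Check values of n near the boundary:
  n = 21: C(21, 7) = 116280; 116280 < 1048576? YES
  n = 22: C(22, 7) = 170544; 170544 < 1048576? YES
  n = 23: C(23, 7) = 245157; 245157 < 1048576? YES
  n = 24: C(24, 7) = 346104; 346104 < 1048576? YES
  n = 25: C(25, 7) = 480700; 480700 < 1048576? YES
  n = 26: C(26, 7) = 657800; 657800 < 1048576? YES
  n = 27: C(27, 7) = 888030; 888030 < 1048576? YES
  n = 28: C(28, 7) = 1184040; 1184040 < 1048576? NO
  n = 29: C(29, 7) = 1560780; 1560780 < 1048576? NO
The largest n with C(n, 7) < 1048576 is n = 27 (where E[X] = 444015/524288 ≈ 0.8468914). Hence R(7, 7) > 27, i.e. R(7, 7) ≥ 28.

Largest n = 27; hence R(7, 7) > 27.


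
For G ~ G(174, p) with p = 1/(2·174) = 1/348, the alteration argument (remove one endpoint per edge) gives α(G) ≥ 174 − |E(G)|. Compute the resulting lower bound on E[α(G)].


E[|E(G)|] = C(174, 2)·p = 15051 · (1/348) = 173/4.
E[α(G)] ≥ n − E[|E(G)|] = 174 − 173/4 = 523/4.
Numerically: ≈ 130.75000.
(This is only a lower bound; the true E[α(G)] may be larger.)

E[α(G)] ≥ 523/4 ≈ 130.75000.


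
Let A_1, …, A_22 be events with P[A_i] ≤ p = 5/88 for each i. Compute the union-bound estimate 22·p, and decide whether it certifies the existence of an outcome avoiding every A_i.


Union bound: P[∪_{i=1}^{22} A_i] ≤ Σ_i P[A_i] ≤ 22·p = 22·(5/88) = 5/4.
Numerically: 5/4 ≈ 1.25000.
Is 5/4 < 1? NO.
Since the bound 5/4 is ≥ 1, the union bound is uninformative here; it does NOT by itself certify existence.

22·p = 5/4 ≈ 1.25000; existence NOT certified by the union bound.


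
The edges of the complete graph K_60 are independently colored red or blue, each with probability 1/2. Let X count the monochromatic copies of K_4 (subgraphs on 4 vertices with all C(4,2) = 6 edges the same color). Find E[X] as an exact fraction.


Let X = Σ_S X_S over the C(60, 4) = 487635 subsets S of size 4, where X_S = 1 if the K_4 on S is monochromatic.
For a fixed S, the K_4 on S has C(4, 2) = 6 edges. P[all 6 edges red] = (1/2)^6, and likewise for blue, so P[monochromatic] = 2·(1/2)^6 = 2^{1 − 6} = 1/32.
Summing: E[X] = C(60, 4) · 2^{1 − 6} = 487635 · 1/32 = 487635/32.
Numerically: E[X] ≈ 15238.594.

E[X] = C(60,4)·2^(1−C(4,2)) = 487635/32 ≈ 15238.594.


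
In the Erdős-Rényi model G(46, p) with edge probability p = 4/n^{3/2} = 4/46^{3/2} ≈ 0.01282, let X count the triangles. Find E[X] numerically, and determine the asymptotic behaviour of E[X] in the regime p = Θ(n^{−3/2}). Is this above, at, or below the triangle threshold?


Number of potential triangles: C(46, 3) = 15180.
Each occurs with probability p³ ≈ (0.01282)³ ≈ 2.107510e-06.
By linearity: E[X] = C(46, 3)·p³ ≈ 15180 · 2.107510e-06 ≈ 0.0320.
Since α = 3/2 > 1, p = c/n^{3/2} = o(1/n) is below the triangle threshold p ~ 1/n. Asymptotically E[X] ~ (c³/6)·n^{3(1−α)} = (4³/6)·n^{-1.5} → 0, so by Markov's inequality G has no triangles w.h.p.

E[X] ≈ 0.0320; in regime p = Θ(1/n^{3/2}) E[X] tends to 0 (below the triangle threshold p ~ 1/n).


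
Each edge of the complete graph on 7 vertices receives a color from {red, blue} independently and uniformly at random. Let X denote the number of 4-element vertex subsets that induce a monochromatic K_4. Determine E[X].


Let X = Σ_S X_S over the C(7, 4) = 35 subsets S of size 4, where X_S = 1 if the K_4 on S is monochromatic.
For a fixed S, the K_4 on S has C(4, 2) = 6 edges. P[all 6 edges red] = (1/2)^6, and likewise for blue, so P[monochromatic] = 2·(1/2)^6 = 2^{1 − 6} = 1/32.
By linearity of expectation: E[X] = C(7, 4) · 2^{1 − 6} = 35 · 1/32 = 35/32.
Numerically: E[X] ≈ 1.09375.

E[X] = C(7,4)·2^(1−C(4,2)) = 35/32 ≈ 1.09375.


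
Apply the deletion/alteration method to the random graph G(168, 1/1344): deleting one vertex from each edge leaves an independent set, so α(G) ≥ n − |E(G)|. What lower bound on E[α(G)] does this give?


E[|E(G)|] = C(168, 2)·p = 14028 · (1/1344) = 167/16.
E[α(G)] ≥ n − E[|E(G)|] = 168 − 167/16 = 2521/16.
Numerically: ≈ 157.562.
(This is only a lower bound; the true E[α(G)] may be larger.)

E[α(G)] ≥ 2521/16 ≈ 157.562.


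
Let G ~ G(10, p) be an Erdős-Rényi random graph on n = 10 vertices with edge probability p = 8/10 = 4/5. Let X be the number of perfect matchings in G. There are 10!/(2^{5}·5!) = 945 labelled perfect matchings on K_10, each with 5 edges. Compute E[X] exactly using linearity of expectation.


K_10 has 10!/(2^{5}·5!) = 945 labelled perfect matchings.
For each such perfect matching H, let X_H = 1 if all 5 edges of H are present in G. Then P[X_H = 1] = p^{5} = (4/5)^{5} = 1024/3125.
By linearity of expectation: E[X] = Σ_H E[X_H] = 945 · p^{5} = 945 · 1024/3125 = 193536/625.
Numerically: E[X] ≈ 309.66.

E[X] = 945 · (4/5)^{5} = 193536/625 ≈ 309.66.


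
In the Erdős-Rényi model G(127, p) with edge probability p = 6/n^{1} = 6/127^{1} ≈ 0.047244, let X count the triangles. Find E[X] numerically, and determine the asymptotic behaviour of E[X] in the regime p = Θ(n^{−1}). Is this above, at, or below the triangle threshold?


Number of potential triangles: C(127, 3) = 333375.
Each occurs with probability p³ ≈ (0.047244)³ ≈ 1.0544903e-04.
By linearity: E[X] = C(127, 3)·p³ ≈ 333375 · 1.0544903e-04 ≈ 35.15407.
Here α = 1, so p = 6/n is exactly at the triangle threshold p ~ 1/n. Asymptotically E[X] → c³/6 = 6³/6 = 36 ≈ 36.00000, a bounded constant. In this regime the triangle count is asymptotically Poisson(c³/6).

E[X] ≈ 35.15407; in regime p = Θ(1/n^{1}) E[X] stays bounded (at the triangle threshold p ~ 1/n).


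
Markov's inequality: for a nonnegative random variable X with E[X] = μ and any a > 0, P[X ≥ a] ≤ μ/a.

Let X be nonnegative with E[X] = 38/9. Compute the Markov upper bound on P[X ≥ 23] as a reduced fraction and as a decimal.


μ = E[X] = 38/9, a = 23.
Markov: P[X ≥ 23] ≤ μ/a = (38/9)/23 = 38/207.
Numerically: ≈ 0.18357.
(Since a = 23 > μ = 4.22222, the bound 38/207 is < 1 and informative.)

P[X ≥ 23] ≤ 38/207 ≈ 0.18357.


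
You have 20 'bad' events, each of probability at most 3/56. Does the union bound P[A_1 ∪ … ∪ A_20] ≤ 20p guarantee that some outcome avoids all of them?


Union bound: P[∪_{i=1}^{20} A_i] ≤ Σ_i P[A_i] ≤ 20·p = 20·(3/56) = 15/14.
Numerically: 15/14 ≈ 1.0714.
Is 15/14 < 1? NO.
Since the bound 15/14 is ≥ 1, the union bound is uninformative here; it does NOT by itself certify existence.

20·p = 15/14 ≈ 1.0714; existence NOT certified by the union bound.


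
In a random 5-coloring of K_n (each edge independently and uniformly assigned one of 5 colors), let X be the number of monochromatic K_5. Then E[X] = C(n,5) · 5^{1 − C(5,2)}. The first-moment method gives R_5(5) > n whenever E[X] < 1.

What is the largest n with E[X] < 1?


We need C(n, 5) · 5^{1 − 10} < 1, i.e. C(n, 5) < 5^{10 − 1} = 1953125.
Check values of n near the boundary:
  n = 43: C(43, 5) = 962598; 962598 < 1953125? YES
  n = 44: C(44, 5) = 1086008; 1086008 < 1953125? YES
  n = 45: C(45, 5) = 1221759; 1221759 < 1953125? YES
  n = 46: C(46, 5) = 1370754; 1370754 < 1953125? YES
  n = 47: C(47, 5) = 1533939; 1533939 < 1953125? YES
  n = 48: C(48, 5) = 1712304; 1712304 < 1953125? YES
  n = 49: C(49, 5) = 1906884; 1906884 < 1953125? YES
  n = 50: C(50, 5) = 2118760; 2118760 < 1953125? NO
  n = 51: C(51, 5) = 2349060; 2349060 < 1953125? NO
  n = 52: C(52, 5) = 2598960; 2598960 < 1953125? NO
The largest n with C(n, 5) < 1953125 is n = 49 (where E[X] = 1906884/1953125 ≈ 0.976). Hence R_5(5) > 49, i.e. R_5(5) ≥ 50.

Largest n = 49; hence R_5(5) > 49.


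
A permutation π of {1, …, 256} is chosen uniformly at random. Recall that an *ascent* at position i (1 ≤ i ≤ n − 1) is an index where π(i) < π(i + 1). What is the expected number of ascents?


Write X = Σ X_I over i = 1, …, 255, with X_I the indicator of one ascent.
There are 255 indicators.
For each fixed i, the pair (π(i), π(i+1)) is a uniformly random ordered pair of distinct values from {1, …, 256}; by symmetry P[π(i) < π(i+1)] = 1/2.
By linearity: E[X] = 255 · (1/2) = (256 − 1) · (1/2) = 255/2 ≈ 127.5000.

E[X] = 255/2 = 127.5000.


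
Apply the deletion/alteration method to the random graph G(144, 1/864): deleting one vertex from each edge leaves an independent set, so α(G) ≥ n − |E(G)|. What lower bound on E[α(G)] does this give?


E[|E(G)|] = C(144, 2)·p = 10296 · (1/864) = 143/12.
E[α(G)] ≥ n − E[|E(G)|] = 144 − 143/12 = 1585/12.
Numerically: ≈ 132.083333.
(This is only a lower bound; the true E[α(G)] may be larger.)

E[α(G)] ≥ 1585/12 ≈ 132.083333.


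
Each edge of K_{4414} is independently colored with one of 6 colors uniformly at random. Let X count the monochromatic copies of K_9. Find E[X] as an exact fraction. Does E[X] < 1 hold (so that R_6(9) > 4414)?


E[X] = C(4414, 9) · 6^{1 − 36} = 1738535657024887384307025382 · 6^{−35} = 1738535657024887384307025382/1719070799748422591028658176.
As a reduced fraction: E[X] = 869267828512443692153512691/859535399874211295514329088 ≈ 1.01132.
Is E[X] < 1? NO.
Since E[X] ≥ 1, the first-moment bound is inconclusive at n = 4414; it does NOT by itself certify R_6(9) > 4414.

E[X] = 869267828512443692153512691/859535399874211295514329088 ≈ 1.01132; E[X] ≥ 1; first-moment method inconclusive here.


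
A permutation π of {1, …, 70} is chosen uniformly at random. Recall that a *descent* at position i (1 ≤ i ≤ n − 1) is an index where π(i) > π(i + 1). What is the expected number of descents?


Write X = Σ X_I over i = 1, …, 69, with X_I the indicator of one descent.
There are 69 indicators.
For each fixed i, the pair (π(i), π(i+1)) is a uniformly random ordered pair of distinct values from {1, …, 70}; by symmetry P[π(i) > π(i+1)] = 1/2.
By linearity: E[X] = 69 · (1/2) = (70 − 1) · (1/2) = 69/2 ≈ 34.5000.

E[X] = 69/2 = 34.5000.


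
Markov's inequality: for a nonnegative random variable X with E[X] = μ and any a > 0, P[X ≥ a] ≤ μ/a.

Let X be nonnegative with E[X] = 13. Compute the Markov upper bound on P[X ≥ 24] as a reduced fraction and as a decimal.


μ = E[X] = 13, a = 24.
Markov: P[X ≥ 24] ≤ μ/a = (13)/24 = 13/24.
Numerically: ≈ 0.541667.
(Since a = 24 > μ = 13.000000, the bound 13/24 is < 1 and informative.)

P[X ≥ 24] ≤ 13/24 ≈ 0.541667.


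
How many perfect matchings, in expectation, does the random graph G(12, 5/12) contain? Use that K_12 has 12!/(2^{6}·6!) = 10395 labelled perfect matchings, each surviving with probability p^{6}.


K_12 has 12!/(2^{6}·6!) = 10395 labelled perfect matchings.
For each such perfect matching H, let X_H = 1 if all 6 edges of H are present in G. Then P[X_H = 1] = p^{6} = (5/12)^{6} = 15625/2985984.
By linearity of expectation: E[X] = Σ_H E[X_H] = 10395 · p^{6} = 10395 · 15625/2985984 = 6015625/110592.
Numerically: E[X] ≈ 54.39.

E[X] = 10395 · (5/12)^{6} = 6015625/110592 ≈ 54.39.


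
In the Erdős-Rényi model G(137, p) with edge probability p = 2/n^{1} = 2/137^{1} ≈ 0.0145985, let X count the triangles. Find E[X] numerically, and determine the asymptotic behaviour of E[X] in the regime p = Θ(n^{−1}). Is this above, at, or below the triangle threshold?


Number of potential triangles: C(137, 3) = 419220.
Each occurs with probability p³ ≈ (0.0145985)³ ≈ 3.11120255e-06.
By linearity: E[X] = C(137, 3)·p³ ≈ 419220 · 3.11120255e-06 ≈ 1.304278.
Here α = 1, so p = 2/n is exactly at the triangle threshold p ~ 1/n. Asymptotically E[X] → c³/6 = 2³/6 = 4/3 ≈ 1.333333, a bounded constant. In this regime the triangle count is asymptotically Poisson(c³/6).

E[X] ≈ 1.304278; in regime p = Θ(1/n^{1}) E[X] stays bounded (at the triangle threshold p ~ 1/n).


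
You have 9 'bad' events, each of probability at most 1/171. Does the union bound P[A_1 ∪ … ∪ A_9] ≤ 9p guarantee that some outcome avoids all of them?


Union bound: P[∪_{i=1}^{9} A_i] ≤ Σ_i P[A_i] ≤ 9·p = 9·(1/171) = 1/19.
Numerically: 1/19 ≈ 0.052632.
Is 1/19 < 1? YES.
Since P[∪ A_i] ≤ 1/19 < 1, the complement has P[∩ A_i^c] ≥ 1 − 1/19 = 18/19 > 0, so some outcome avoids every A_i.

9·p = 1/19 ≈ 0.052632; existence CERTIFIED by the union bound.


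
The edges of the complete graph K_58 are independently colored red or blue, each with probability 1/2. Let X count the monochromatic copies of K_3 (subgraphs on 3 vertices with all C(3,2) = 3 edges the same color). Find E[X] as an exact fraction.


Let X = Σ_S X_S over the C(58, 3) = 30856 subsets S of size 3, where X_S = 1 if the K_3 on S is monochromatic.
For a fixed S, the K_3 on S has C(3, 2) = 3 edges. P[all 3 edges red] = (1/2)^3, and likewise for blue, so P[monochromatic] = 2·(1/2)^3 = 2^{1 − 3} = 1/4.
By linearity: E[X] = C(58, 3) · 2^{1 − 3} = 30856 · 1/4 = 7714.
Numerically: E[X] ≈ 7714.00000.

E[X] = C(58,3)·2^(1−C(3,2)) = 7714 ≈ 7714.00000.


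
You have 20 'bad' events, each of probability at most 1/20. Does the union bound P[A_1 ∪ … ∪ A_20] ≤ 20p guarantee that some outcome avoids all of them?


Union bound: P[∪_{i=1}^{20} A_i] ≤ Σ_i P[A_i] ≤ 20·p = 20·(1/20) = 1.
Numerically: 1 ≈ 1.00000.
Is 1 < 1? NO.
Since the bound 1 is ≥ 1, the union bound is uninformative here; it does NOT by itself certify existence.

20·p = 1 ≈ 1.00000; existence NOT certified by the union bound.


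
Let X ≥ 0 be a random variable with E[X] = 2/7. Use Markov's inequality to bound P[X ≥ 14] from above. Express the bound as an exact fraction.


μ = E[X] = 2/7, a = 14.
Markov: P[X ≥ 14] ≤ μ/a = (2/7)/14 = 1/49.
Numerically: ≈ 0.02041.
(Since a = 14 > μ = 0.28571, the bound 1/49 is < 1 and informative.)

P[X ≥ 14] ≤ 1/49 ≈ 0.02041.


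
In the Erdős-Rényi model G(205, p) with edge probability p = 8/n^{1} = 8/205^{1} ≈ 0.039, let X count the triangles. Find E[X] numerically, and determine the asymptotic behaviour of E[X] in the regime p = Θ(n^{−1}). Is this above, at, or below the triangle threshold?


Number of potential triangles: C(205, 3) = 1414910.
Each occurs with probability p³ ≈ (0.039)³ ≈ 5.94304e-05.
By linearity: E[X] = C(205, 3)·p³ ≈ 1414910 · 5.94304e-05 ≈ 84.089.
Here α = 1, so p = 8/n is exactly at the triangle threshold p ~ 1/n. Asymptotically E[X] → c³/6 = 8³/6 = 256/3 ≈ 85.333, a bounded constant. In this regime the triangle count is asymptotically Poisson(c³/6).

E[X] ≈ 84.089; in regime p = Θ(1/n^{1}) E[X] stays bounded (at the triangle threshold p ~ 1/n).


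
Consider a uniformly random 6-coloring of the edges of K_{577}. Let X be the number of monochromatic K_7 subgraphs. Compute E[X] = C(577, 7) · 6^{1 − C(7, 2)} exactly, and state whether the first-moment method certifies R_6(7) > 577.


E[X] = C(577, 7) · 6^{1 − 21} = 4073186129881440 · 6^{−20} = 4073186129881440/3656158440062976.
As a reduced fraction: E[X] = 42429022186265/38084983750656 ≈ 1.1141.
Is E[X] < 1? NO.
Since E[X] ≥ 1, the first-moment bound is inconclusive at n = 577; it does NOT by itself certify R_6(7) > 577.

E[X] = 42429022186265/38084983750656 ≈ 1.1141; E[X] ≥ 1; first-moment method inconclusive here.


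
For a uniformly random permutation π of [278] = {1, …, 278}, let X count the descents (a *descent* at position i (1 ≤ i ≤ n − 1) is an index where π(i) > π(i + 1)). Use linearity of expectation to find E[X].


Write X = Σ X_I over i = 1, …, 277, with X_I the indicator of one descent.
There are 277 indicators.
For each fixed i, the pair (π(i), π(i+1)) is a uniformly random ordered pair of distinct values from {1, …, 278}; by symmetry P[π(i) > π(i+1)] = 1/2.
By linearity: E[X] = 277 · (1/2) = (278 − 1) · (1/2) = 277/2 ≈ 138.500000.

E[X] = 277/2 = 138.500000.


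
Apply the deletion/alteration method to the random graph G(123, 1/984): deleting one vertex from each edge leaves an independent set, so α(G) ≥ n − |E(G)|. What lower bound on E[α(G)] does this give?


E[|E(G)|] = C(123, 2)·p = 7503 · (1/984) = 61/8.
E[α(G)] ≥ n − E[|E(G)|] = 123 − 61/8 = 923/8.
Numerically: ≈ 115.375.
(This is only a lower bound; the true E[α(G)] may be larger.)

E[α(G)] ≥ 923/8 ≈ 115.375.


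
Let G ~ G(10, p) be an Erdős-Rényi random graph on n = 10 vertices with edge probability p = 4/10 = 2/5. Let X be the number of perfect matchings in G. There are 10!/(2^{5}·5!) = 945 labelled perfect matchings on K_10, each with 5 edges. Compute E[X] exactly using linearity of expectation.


K_10 has 10!/(2^{5}·5!) = 945 labelled perfect matchings.
For each such perfect matching H, let X_H = 1 if all 5 edges of H are present in G. Then P[X_H = 1] = p^{5} = (2/5)^{5} = 32/3125.
By linearity of expectation: E[X] = Σ_H E[X_H] = 945 · p^{5} = 945 · 32/3125 = 6048/625.
Numerically: E[X] ≈ 9.677.

E[X] = 945 · (2/5)^{5} = 6048/625 ≈ 9.677.


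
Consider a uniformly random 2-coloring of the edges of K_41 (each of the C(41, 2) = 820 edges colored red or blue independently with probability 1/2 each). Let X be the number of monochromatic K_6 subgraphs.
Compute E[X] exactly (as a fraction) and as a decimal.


Let X = Σ_S X_S over the C(41, 6) = 4496388 subsets S of size 6, where X_S = 1 if the K_6 on S is monochromatic.
For a fixed S, the K_6 on S has C(6, 2) = 15 edges. P[all 15 edges red] = (1/2)^15, and likewise for blue, so P[monochromatic] = 2·(1/2)^15 = 2^{1 − 15} = 1/16384.
Summing: E[X] = C(41, 6) · 2^{1 − 15} = 4496388 · 1/16384 = 1124097/4096.
Numerically: E[X] ≈ 274.438.

E[X] = C(41,6)·2^(1−C(6,2)) = 1124097/4096 ≈ 274.438.


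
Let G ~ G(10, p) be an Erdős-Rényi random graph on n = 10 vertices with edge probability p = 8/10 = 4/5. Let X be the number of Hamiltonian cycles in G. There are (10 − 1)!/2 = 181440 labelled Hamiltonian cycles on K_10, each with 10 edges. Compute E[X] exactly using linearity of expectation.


K_10 has (10 − 1)!/2 = 181440 labelled Hamiltonian cycles.
For each such Hamiltonian cycle H, let X_H = 1 if all 10 edges of H are present in G. Then P[X_H = 1] = p^{10} = (4/5)^{10} = 1048576/9765625.
By linearity: E[X] = Σ_H E[X_H] = 181440 · p^{10} = 181440 · 1048576/9765625 = 38050725888/1953125.
Numerically: E[X] ≈ 1.948e+04.

E[X] = 181440 · (4/5)^{10} = 38050725888/1953125 ≈ 1.948e+04.


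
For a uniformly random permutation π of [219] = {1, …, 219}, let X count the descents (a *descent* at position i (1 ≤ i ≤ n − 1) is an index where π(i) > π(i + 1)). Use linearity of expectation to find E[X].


Write X = Σ X_I over i = 1, …, 218, with X_I the indicator of one descent.
There are 218 indicators.
For each fixed i, the pair (π(i), π(i+1)) is a uniformly random ordered pair of distinct values from {1, …, 219}; by symmetry P[π(i) > π(i+1)] = 1/2.
By linearity: E[X] = 218 · (1/2) = (219 − 1) · (1/2) = 109 ≈ 109.0000.

E[X] = 109 = 109.0000.


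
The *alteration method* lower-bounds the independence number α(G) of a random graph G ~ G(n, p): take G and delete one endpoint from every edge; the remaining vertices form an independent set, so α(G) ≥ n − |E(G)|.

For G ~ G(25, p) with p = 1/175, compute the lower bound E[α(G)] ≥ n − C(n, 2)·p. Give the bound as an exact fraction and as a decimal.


E[|E(G)|] = C(25, 2)·p = 300 · (1/175) = 12/7.
E[α(G)] ≥ n − E[|E(G)|] = 25 − 12/7 = 163/7.
Numerically: ≈ 23.28571.
(This is only a lower bound; the true E[α(G)] may be larger.)

E[α(G)] ≥ 163/7 ≈ 23.28571.


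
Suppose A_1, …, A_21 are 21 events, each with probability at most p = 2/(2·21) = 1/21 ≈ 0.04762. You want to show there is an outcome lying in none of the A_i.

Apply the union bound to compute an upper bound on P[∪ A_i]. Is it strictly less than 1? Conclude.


Union bound: P[∪_{i=1}^{21} A_i] ≤ Σ_i P[A_i] ≤ 21·p = 21·(1/21) = 1.
Numerically: 1 ≈ 1.00000.
Is 1 < 1? NO.
Since the bound 1 is ≥ 1, the union bound is uninformative here; it does NOT by itself certify existence.

21·p = 1 ≈ 1.00000; existence NOT certified by the union bound.


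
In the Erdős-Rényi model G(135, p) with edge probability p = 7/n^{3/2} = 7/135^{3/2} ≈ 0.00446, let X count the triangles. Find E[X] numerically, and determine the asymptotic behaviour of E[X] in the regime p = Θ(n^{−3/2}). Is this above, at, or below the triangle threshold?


Number of potential triangles: C(135, 3) = 400995.
Each occurs with probability p³ ≈ (0.00446)³ ≈ 8.88776e-08.
By linearity: E[X] = C(135, 3)·p³ ≈ 400995 · 8.88776e-08 ≈ 0.036.
Since α = 3/2 > 1, p = c/n^{3/2} = o(1/n) is below the triangle threshold p ~ 1/n. Asymptotically E[X] ~ (c³/6)·n^{3(1−α)} = (7³/6)·n^{-1.5} → 0, so by Markov's inequality G has no triangles w.h.p.

E[X] ≈ 0.036; in regime p = Θ(1/n^{3/2}) E[X] tends to 0 (below the triangle threshold p ~ 1/n).


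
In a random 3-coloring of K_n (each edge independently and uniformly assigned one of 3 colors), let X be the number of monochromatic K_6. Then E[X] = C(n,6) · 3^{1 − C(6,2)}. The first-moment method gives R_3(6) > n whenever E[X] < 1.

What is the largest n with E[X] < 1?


We need C(n, 6) · 3^{1 − 15} < 1, i.e. C(n, 6) < 3^{15 − 1} = 4782969.
Check values of n near the boundary:
  n = 40: C(40, 6) = 3838380; 3838380 < 4782969? YES
  n = 41: C(41, 6) = 4496388; 4496388 < 4782969? YES
  n = 42: C(42, 6) = 5245786; 5245786 < 4782969? NO
  n = 43: C(43, 6) = 6096454; 6096454 < 4782969? NO
  n = 44: C(44, 6) = 7059052; 7059052 < 4782969? NO
The largest n with C(n, 6) < 4782969 is n = 41 (where E[X] = 1498796/1594323 ≈ 0.940). Hence R_3(6) > 41, i.e. R_3(6) ≥ 42.

Largest n = 41; hence R_3(6) > 41.


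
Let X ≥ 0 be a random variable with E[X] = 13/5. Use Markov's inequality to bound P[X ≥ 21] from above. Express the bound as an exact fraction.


μ = E[X] = 13/5, a = 21.
Markov: P[X ≥ 21] ≤ μ/a = (13/5)/21 = 13/105.
Numerically: ≈ 0.12381.
(Since a = 21 > μ = 2.60000, the bound 13/105 is < 1 and informative.)

P[X ≥ 21] ≤ 13/105 ≈ 0.12381.


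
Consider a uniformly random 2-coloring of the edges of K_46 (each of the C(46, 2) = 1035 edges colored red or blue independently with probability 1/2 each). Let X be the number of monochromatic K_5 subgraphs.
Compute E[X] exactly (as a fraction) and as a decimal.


Let X = Σ_S X_S over the C(46, 5) = 1370754 subsets S of size 5, where X_S = 1 if the K_5 on S is monochromatic.
For a fixed S, the K_5 on S has C(5, 2) = 10 edges. P[all 10 edges red] = (1/2)^10, and likewise for blue, so P[monochromatic] = 2·(1/2)^10 = 2^{1 − 10} = 1/512.
By linearity of expectation: E[X] = C(46, 5) · 2^{1 − 10} = 1370754 · 1/512 = 685377/256.
Numerically: E[X] ≈ 2677.253906.

E[X] = C(46,5)·2^(1−C(5,2)) = 685377/256 ≈ 2677.253906.


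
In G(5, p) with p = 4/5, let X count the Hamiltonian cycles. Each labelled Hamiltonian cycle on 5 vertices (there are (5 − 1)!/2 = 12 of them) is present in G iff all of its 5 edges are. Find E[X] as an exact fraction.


K_5 has (5 − 1)!/2 = 12 labelled Hamiltonian cycles.
For each such Hamiltonian cycle H, let X_H = 1 if all 5 edges of H are present in G. Then P[X_H = 1] = p^{5} = (4/5)^{5} = 1024/3125.
By linearity of expectation: E[X] = Σ_H E[X_H] = 12 · p^{5} = 12 · 1024/3125 = 12288/3125.
Numerically: E[X] ≈ 3.93216.

E[X] = 12 · (4/5)^{5} = 12288/3125 ≈ 3.93216.


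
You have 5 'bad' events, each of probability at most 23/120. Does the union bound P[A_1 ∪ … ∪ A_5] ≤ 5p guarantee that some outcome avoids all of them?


Union bound: P[∪_{i=1}^{5} A_i] ≤ Σ_i P[A_i] ≤ 5·p = 5·(23/120) = 23/24.
Numerically: 23/24 ≈ 0.95833.
Is 23/24 < 1? YES.
Since P[∪ A_i] ≤ 23/24 < 1, the complement has P[∩ A_i^c] ≥ 1 − 23/24 = 1/24 > 0, so some outcome avoids every A_i.

5·p = 23/24 ≈ 0.95833; existence CERTIFIED by the union bound.


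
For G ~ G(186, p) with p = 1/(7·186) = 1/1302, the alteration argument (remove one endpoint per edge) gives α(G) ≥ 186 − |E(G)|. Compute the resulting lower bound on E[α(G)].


E[|E(G)|] = C(186, 2)·p = 17205 · (1/1302) = 185/14.
E[α(G)] ≥ n − E[|E(G)|] = 186 − 185/14 = 2419/14.
Numerically: ≈ 172.785714.
(This is only a lower bound; the true E[α(G)] may be larger.)

E[α(G)] ≥ 2419/14 ≈ 172.785714.


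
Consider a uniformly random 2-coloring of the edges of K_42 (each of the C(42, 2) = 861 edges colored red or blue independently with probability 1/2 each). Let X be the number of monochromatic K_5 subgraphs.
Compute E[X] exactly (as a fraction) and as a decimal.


Let X = Σ_S X_S over the C(42, 5) = 850668 subsets S of size 5, where X_S = 1 if the K_5 on S is monochromatic.
For a fixed S, the K_5 on S has C(5, 2) = 10 edges. P[all 10 edges red] = (1/2)^10, and likewise for blue, so P[monochromatic] = 2·(1/2)^10 = 2^{1 − 10} = 1/512.
By linearity of expectation: E[X] = C(42, 5) · 2^{1 − 10} = 850668 · 1/512 = 212667/128.
Numerically: E[X] ≈ 1661.461.

E[X] = C(42,5)·2^(1−C(5,2)) = 212667/128 ≈ 1661.461.


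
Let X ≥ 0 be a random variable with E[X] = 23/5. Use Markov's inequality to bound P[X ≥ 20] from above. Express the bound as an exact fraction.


μ = E[X] = 23/5, a = 20.
Markov: P[X ≥ 20] ≤ μ/a = (23/5)/20 = 23/100.
Numerically: ≈ 0.230000.
(Since a = 20 > μ = 4.600000, the bound 23/100 is < 1 and informative.)

P[X ≥ 20] ≤ 23/100 ≈ 0.230000.
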